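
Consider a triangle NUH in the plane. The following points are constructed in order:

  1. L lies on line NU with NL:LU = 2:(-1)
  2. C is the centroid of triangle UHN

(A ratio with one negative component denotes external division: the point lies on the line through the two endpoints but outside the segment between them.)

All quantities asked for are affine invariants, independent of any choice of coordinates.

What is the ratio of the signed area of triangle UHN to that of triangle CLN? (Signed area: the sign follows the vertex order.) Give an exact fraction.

Set N = (0, 0), U = (1, 0), H = (0, 1); any affine frame gives the same invariant.
1. L lies on line NU with NL:LU = 2:(-1) ⇒ L = (2, 0)
2. C is the centroid of triangle UHN ⇒ C = (1/3, 1/3)
2·[UHN] = 1, 2·[CLN] = -2/3
[UHN]:[CLN] = 1:-2/3 = -3/2

[UHN]:[CLN] = -3/2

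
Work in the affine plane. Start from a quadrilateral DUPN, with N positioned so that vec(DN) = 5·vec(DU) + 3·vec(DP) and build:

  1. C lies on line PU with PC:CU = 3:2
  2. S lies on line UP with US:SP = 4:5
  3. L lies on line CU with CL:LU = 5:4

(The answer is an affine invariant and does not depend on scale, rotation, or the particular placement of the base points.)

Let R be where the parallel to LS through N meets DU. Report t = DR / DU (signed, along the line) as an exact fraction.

t = 8

Assign D = (0, 0), U = (1, 0), P = (0, 1), N = (5, 3) — the answer is frame-independent, so this choice is without loss of generality.
1. C lies on line PU with PC:CU = 3:2 ⇒ C = (3/5, 2/5)
2. S lies on line UP with US:SP = 4:5 ⇒ S = (5/9, 4/9)
3. L lies on line CU with CL:LU = 5:4 ⇒ L = (37/45, 8/45)
through N parallel to LS: direction (-4/15, 4/15); meets DU at R = (8, 0)
R = D + t·(U−D) with t = 8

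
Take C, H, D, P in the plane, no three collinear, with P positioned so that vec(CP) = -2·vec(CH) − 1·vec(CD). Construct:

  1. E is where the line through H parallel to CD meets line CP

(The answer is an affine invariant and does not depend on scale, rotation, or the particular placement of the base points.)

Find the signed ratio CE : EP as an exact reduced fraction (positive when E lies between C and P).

CE:EP = -1/3

Choose coordinates C = (0, 0), H = (1, 0), D = (0, 1), P = (-2, -1).
1. E is where the line through H parallel to CD meets line CP ⇒ E = (1, 1/2)
E = C + t·(P−C) with t = -1/2, so CE:EP = t:(1−t) = -1/2:3/2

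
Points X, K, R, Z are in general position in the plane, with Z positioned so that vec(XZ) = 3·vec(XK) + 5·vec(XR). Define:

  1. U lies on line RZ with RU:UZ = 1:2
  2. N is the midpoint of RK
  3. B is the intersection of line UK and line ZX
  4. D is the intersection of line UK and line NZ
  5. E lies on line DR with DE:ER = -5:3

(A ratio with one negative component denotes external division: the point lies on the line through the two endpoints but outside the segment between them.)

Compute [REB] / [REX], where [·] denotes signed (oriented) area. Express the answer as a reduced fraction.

[REB]:[REX] = -4/15

Assign X = (0, 0), K = (1, 0), R = (0, 1), Z = (3, 5) — the answer is frame-independent, so this choice is without loss of generality.
1. U lies on line RZ with RU:UZ = 1:2 ⇒ U = (1, 7/3)
2. N is the midpoint of RK ⇒ N = (1/2, 1/2)
3. B is the intersection of line UK and line ZX ⇒ B = (1, 5/3)
4. D is the intersection of line UK and line NZ ⇒ D = (1, 7/5)
5. E lies on line DR with DE:ER = -5:3 ⇒ E = (-3/2, 2/5)
2·[REB] = -2/5, 2·[REX] = 3/2
[REB]:[REX] = -2/5:3/2 = -4/15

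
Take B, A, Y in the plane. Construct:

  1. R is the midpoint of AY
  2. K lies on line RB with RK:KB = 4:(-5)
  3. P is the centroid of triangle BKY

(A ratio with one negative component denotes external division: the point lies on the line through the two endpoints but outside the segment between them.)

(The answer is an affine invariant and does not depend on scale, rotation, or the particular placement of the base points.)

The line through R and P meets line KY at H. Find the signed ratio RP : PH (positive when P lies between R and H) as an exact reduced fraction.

Set B = (0, 0), A = (1, 0), Y = (0, 1); any affine frame gives the same invariant.
1. R is the midpoint of AY ⇒ R = (1/2, 1/2)
2. K lies on line RB with RK:KB = 4:(-5) ⇒ K = (5/2, 5/2)
3. P is the centroid of triangle BKY ⇒ P = (5/6, 7/6)
line RP meets KY at H = (15/14, 23/14)
P = R + t·(H−R) with t = 7/12, so RP:PH = 7/12:5/12

RP:PH = 7/5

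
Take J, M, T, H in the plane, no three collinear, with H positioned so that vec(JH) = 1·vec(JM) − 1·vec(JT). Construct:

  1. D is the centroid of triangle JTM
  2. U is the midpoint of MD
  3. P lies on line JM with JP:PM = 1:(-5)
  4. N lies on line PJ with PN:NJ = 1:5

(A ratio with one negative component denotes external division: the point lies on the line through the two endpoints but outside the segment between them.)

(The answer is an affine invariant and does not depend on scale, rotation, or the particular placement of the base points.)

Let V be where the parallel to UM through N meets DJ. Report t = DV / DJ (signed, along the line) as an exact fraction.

t = 29/24

Assign J = (0, 0), M = (1, 0), T = (0, 1), H = (1, -1) — the answer is frame-independent, so this choice is without loss of generality.
1. D is the centroid of triangle JTM ⇒ D = (1/3, 1/3)
2. U is the midpoint of MD ⇒ U = (2/3, 1/6)
3. P lies on line JM with JP:PM = 1:(-5) ⇒ P = (-1/4, 0)
4. N lies on line PJ with PN:NJ = 1:5 ⇒ N = (-5/24, 0)
through N parallel to UM: direction (1/3, -1/6); meets DJ at V = (-5/72, -5/72)
V = D + t·(J−D) with t = 29/24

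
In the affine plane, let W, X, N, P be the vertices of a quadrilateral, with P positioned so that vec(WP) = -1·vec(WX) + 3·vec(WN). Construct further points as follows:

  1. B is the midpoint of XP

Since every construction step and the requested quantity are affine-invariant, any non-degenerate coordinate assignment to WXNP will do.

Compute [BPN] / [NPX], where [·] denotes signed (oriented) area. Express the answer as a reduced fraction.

Set W = (0, 0), X = (1, 0), N = (0, 1), P = (-1, 3); any affine frame gives the same invariant.
1. B is the midpoint of XP ⇒ B = (0, 3/2)
2·[BPN] = 1/2, 2·[NPX] = -1
[BPN]:[NPX] = 1/2:-1 = -1/2

[BPN]:[NPX] = -1/2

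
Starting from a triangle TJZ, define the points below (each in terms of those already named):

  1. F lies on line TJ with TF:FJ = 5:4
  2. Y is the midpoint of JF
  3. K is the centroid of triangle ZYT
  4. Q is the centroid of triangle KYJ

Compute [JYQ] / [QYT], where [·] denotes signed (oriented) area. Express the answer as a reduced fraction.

[JYQ]:[QYT] = 2/7

Set T = (0, 0), J = (1, 0), Z = (0, 1); any affine frame gives the same invariant.
1. F lies on line TJ with TF:FJ = 5:4 ⇒ F = (5/9, 0)
2. Y is the midpoint of JF ⇒ Y = (7/9, 0)
3. K is the centroid of triangle ZYT ⇒ K = (7/27, 1/3)
4. Q is the centroid of triangle KYJ ⇒ Q = (55/81, 1/9)
2·[JYQ] = -2/81, 2·[QYT] = -7/81
[JYQ]:[QYT] = -2/81:-7/81 = 2/7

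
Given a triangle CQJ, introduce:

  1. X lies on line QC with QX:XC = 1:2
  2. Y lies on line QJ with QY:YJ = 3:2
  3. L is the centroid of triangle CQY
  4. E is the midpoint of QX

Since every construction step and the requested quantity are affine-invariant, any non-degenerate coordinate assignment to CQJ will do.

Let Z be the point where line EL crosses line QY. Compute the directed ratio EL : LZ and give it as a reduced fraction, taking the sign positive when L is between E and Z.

EL:LZ = -1/2

Assign C = (0, 0), Q = (1, 0), J = (0, 1) — the answer is frame-independent, so this choice is without loss of generality.
1. X lies on line QC with QX:XC = 1:2 ⇒ X = (2/3, 0)
2. Y lies on line QJ with QY:YJ = 3:2 ⇒ Y = (2/5, 3/5)
3. L is the centroid of triangle CQY ⇒ L = (7/15, 1/5)
4. E is the midpoint of QX ⇒ E = (5/6, 0)
line EL meets QY at Z = (6/5, -1/5)
L = E + t·(Z−E) with t = -1, so EL:LZ = -1:2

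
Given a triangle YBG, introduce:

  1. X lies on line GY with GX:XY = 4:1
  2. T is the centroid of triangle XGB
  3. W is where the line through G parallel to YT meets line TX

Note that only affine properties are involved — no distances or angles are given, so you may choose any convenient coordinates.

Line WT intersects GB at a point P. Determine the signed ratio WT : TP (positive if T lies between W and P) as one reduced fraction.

WT:TP = 10

Assign Y = (0, 0), B = (1, 0), G = (0, 1) — the answer is frame-independent, so this choice is without loss of generality.
1. X lies on line GY with GX:XY = 4:1 ⇒ X = (0, 1/5)
2. T is the centroid of triangle XGB ⇒ T = (1/3, 2/5)
3. W is where the line through G parallel to YT meets line TX ⇒ W = (-4/3, -3/5)
line WT meets GB at P = (1/2, 1/2)
T = W + t·(P−W) with t = 10/11, so WT:TP = 10/11:1/11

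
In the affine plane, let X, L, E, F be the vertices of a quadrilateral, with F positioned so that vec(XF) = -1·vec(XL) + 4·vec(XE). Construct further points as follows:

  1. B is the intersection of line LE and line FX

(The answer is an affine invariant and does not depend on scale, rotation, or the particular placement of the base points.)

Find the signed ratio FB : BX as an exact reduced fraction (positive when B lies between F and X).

Set X = (0, 0), L = (1, 0), E = (0, 1), F = (-1, 4); any affine frame gives the same invariant.
1. B is the intersection of line LE and line FX ⇒ B = (-1/3, 4/3)
B = F + t·(X−F) with t = 2/3, so FB:BX = t:(1−t) = 2/3:1/3

FB:BX = 2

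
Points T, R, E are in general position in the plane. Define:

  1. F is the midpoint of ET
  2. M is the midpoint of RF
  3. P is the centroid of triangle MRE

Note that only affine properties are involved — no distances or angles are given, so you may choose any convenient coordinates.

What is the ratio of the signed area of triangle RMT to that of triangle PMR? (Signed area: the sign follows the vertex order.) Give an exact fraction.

[RMT]:[PMR] = 3

Choose coordinates T = (0, 0), R = (1, 0), E = (0, 1).
1. F is the midpoint of ET ⇒ F = (0, 1/2)
2. M is the midpoint of RF ⇒ M = (1/2, 1/4)
3. P is the centroid of triangle MRE ⇒ P = (1/2, 5/12)
2·[RMT] = 1/4, 2·[PMR] = 1/12
[RMT]:[PMR] = 1/4:1/12 = 3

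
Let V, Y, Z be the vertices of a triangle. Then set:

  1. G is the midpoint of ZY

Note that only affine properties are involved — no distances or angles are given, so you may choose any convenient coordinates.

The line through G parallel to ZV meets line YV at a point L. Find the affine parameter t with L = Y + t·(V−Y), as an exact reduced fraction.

Work in coordinates with V = (0, 0), Y = (1, 0), Z = (0, 1).
1. G is the midpoint of ZY ⇒ G = (1/2, 1/2)
through G parallel to ZV: direction (0, -1); meets YV at L = (1/2, 0)
L = Y + t·(V−Y) with t = 1/2

t = 1/2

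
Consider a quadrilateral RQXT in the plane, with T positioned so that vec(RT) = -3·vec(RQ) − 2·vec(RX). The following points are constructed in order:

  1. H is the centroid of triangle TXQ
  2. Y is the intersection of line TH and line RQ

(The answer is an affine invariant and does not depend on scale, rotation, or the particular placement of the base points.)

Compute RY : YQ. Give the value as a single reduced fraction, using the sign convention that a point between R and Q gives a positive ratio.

RY:YQ = -1/6

Assign R = (0, 0), Q = (1, 0), X = (0, 1), T = (-3, -2) — the answer is frame-independent, so this choice is without loss of generality.
1. H is the centroid of triangle TXQ ⇒ H = (-2/3, -1/3)
2. Y is the intersection of line TH and line RQ ⇒ Y = (-1/5, 0)
Y = R + t·(Q−R) with t = -1/5, so RY:YQ = t:(1−t) = -1/5:6/5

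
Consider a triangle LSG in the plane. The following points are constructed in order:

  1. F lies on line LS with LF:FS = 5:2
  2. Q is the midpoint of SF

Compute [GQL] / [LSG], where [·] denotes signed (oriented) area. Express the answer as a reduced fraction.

Assign L = (0, 0), S = (1, 0), G = (0, 1) — the answer is frame-independent, so this choice is without loss of generality.
1. F lies on line LS with LF:FS = 5:2 ⇒ F = (5/7, 0)
2. Q is the midpoint of SF ⇒ Q = (6/7, 0)
2·[GQL] = -6/7, 2·[LSG] = 1
[GQL]:[LSG] = -6/7:1 = -6/7

[GQL]:[LSG] = -6/7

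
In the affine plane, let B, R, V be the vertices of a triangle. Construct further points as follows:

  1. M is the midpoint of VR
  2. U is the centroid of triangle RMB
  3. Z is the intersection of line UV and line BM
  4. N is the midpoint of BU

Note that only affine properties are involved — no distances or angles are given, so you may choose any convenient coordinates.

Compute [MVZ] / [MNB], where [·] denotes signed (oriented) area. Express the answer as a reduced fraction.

[MVZ]:[MNB] = -3/2

Choose coordinates B = (0, 0), R = (1, 0), V = (0, 1).
1. M is the midpoint of VR ⇒ M = (1/2, 1/2)
2. U is the centroid of triangle RMB ⇒ U = (1/2, 1/6)
3. Z is the intersection of line UV and line BM ⇒ Z = (3/8, 3/8)
4. N is the midpoint of BU ⇒ N = (1/4, 1/12)
2·[MVZ] = 1/8, 2·[MNB] = -1/12
[MVZ]:[MNB] = 1/8:-1/12 = -3/2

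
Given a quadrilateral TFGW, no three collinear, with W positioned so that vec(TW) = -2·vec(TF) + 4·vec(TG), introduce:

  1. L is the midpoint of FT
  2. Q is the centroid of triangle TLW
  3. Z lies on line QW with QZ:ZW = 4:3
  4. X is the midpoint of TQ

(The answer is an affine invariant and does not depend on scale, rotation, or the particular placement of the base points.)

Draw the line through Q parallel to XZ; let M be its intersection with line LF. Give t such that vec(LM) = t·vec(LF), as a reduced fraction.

t = -15/23

Choose coordinates T = (0, 0), F = (1, 0), G = (0, 1), W = (-2, 4).
1. L is the midpoint of FT ⇒ L = (1/2, 0)
2. Q is the centroid of triangle TLW ⇒ Q = (-1/2, 4/3)
3. Z lies on line QW with QZ:ZW = 4:3 ⇒ Z = (-19/14, 20/7)
4. X is the midpoint of TQ ⇒ X = (-1/4, 2/3)
through Q parallel to XZ: direction (-31/28, 46/21); meets LF at M = (4/23, 0)
M = L + t·(F−L) with t = -15/23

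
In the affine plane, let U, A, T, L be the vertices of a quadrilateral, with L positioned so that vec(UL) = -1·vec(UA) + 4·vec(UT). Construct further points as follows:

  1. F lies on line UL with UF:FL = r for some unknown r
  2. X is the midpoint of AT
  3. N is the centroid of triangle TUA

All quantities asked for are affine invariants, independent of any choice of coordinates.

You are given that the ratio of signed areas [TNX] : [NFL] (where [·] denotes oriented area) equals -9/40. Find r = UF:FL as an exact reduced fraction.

r = 5/4

Work in coordinates with U = (0, 0), A = (1, 0), T = (0, 1), L = (-1, 4).
1. With UF:FL = r, write λ = r/(r+1) so F = U + λ·(L−U); F is affine-linear in λ
2. X is the midpoint of AT ⇒ X = (1/2, 1/2)
3. N is the centroid of triangle TUA ⇒ N = (1/3, 1/3)
Every point depending on F is an affine combination of F and λ-independent points, so each such coordinate is linear in λ; the λ² term in each signed area is a multiple of (L−U)×(L−U) = 0, so 2·[TNX] and 2·[NFL] are each linear in λ. Evaluating at λ=0 and λ=1:
  2·[TNX] = 1/6,   2·[NFL] = 5/3·λ − 5/3
So [TNX]:[NFL] = (1/6) / (5/3·λ − 5/3). Setting this equal to -9/40:
  1/6 = -9/40·(5/3·λ − 5/3)  ⇒  λ = 5/9
Then r = λ/(1−λ) = (5/9)/(4/9) = 5/4. Check: with r = 5/4, F = (-5/9, 20/9) and [TNX]:[NFL] = -9/40 as required.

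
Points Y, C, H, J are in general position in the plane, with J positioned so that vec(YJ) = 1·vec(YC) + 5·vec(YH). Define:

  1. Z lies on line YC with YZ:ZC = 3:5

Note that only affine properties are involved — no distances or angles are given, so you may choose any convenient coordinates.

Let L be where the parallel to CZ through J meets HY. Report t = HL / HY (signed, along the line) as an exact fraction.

t = -4

Choose coordinates Y = (0, 0), C = (1, 0), H = (0, 1), J = (1, 5).
1. Z lies on line YC with YZ:ZC = 3:5 ⇒ Z = (3/8, 0)
through J parallel to CZ: direction (-5/8, 0); meets HY at L = (0, 5)
L = H + t·(Y−H) with t = -4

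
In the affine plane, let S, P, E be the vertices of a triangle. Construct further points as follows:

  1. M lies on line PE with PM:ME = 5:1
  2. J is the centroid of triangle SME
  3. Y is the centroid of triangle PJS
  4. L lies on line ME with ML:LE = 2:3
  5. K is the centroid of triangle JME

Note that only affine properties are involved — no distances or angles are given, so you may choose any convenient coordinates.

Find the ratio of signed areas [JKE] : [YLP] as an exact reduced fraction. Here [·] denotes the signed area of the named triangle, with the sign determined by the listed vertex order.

Work in coordinates with S = (0, 0), P = (1, 0), E = (0, 1).
1. M lies on line PE with PM:ME = 5:1 ⇒ M = (1/6, 5/6)
2. J is the centroid of triangle SME ⇒ J = (1/18, 11/18)
3. Y is the centroid of triangle PJS ⇒ Y = (19/54, 11/54)
4. L lies on line ME with ML:LE = 2:3 ⇒ L = (1/10, 9/10)
5. K is the centroid of triangle JME ⇒ K = (2/27, 22/27)
2·[JKE] = 1/54, 2·[YLP] = -2/5
[JKE]:[YLP] = 1/54:-2/5 = -5/108

[JKE]:[YLP] = -5/108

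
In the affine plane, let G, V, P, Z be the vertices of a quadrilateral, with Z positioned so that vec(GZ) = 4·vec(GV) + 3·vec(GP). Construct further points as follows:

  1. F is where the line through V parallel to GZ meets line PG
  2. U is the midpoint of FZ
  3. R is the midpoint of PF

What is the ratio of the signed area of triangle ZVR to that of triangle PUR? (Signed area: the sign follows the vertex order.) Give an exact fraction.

Work in coordinates with G = (0, 0), V = (1, 0), P = (0, 1), Z = (4, 3).
1. F is where the line through V parallel to GZ meets line PG ⇒ F = (0, -3/4)
2. U is the midpoint of FZ ⇒ U = (2, 9/8)
3. R is the midpoint of PF ⇒ R = (0, 1/8)
2·[ZVR] = -27/8, 2·[PUR] = -7/4
[ZVR]:[PUR] = -27/8:-7/4 = 27/14

[ZVR]:[PUR] = 27/14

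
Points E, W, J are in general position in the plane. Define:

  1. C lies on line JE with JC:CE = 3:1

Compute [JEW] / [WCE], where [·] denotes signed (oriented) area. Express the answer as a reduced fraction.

Set E = (0, 0), W = (1, 0), J = (0, 1); any affine frame gives the same invariant.
1. C lies on line JE with JC:CE = 3:1 ⇒ C = (0, 1/4)
2·[JEW] = 1, 2·[WCE] = 1/4
[JEW]:[WCE] = 1:1/4 = 4

[JEW]:[WCE] = 4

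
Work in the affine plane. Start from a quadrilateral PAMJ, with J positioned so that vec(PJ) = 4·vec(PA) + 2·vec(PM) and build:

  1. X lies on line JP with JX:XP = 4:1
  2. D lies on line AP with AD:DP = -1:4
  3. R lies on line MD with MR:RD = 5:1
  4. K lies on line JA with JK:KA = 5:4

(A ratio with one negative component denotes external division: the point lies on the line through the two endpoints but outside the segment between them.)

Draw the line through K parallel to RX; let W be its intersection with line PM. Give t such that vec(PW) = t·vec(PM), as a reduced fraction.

t = 95/36

Set P = (0, 0), A = (1, 0), M = (0, 1), J = (4, 2); any affine frame gives the same invariant.
1. X lies on line JP with JX:XP = 4:1 ⇒ X = (4/5, 2/5)
2. D lies on line AP with AD:DP = -1:4 ⇒ D = (4/3, 0)
3. R lies on line MD with MR:RD = 5:1 ⇒ R = (10/9, 1/6)
4. K lies on line JA with JK:KA = 5:4 ⇒ K = (7/3, 8/9)
through K parallel to RX: direction (-14/45, 7/30); meets PM at W = (0, 95/36)
W = P + t·(M−P) with t = 95/36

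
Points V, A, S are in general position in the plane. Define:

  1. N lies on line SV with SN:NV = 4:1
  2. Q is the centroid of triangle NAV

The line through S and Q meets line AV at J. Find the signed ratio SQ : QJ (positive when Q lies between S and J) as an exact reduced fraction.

Assign V = (0, 0), A = (1, 0), S = (0, 1) — the answer is frame-independent, so this choice is without loss of generality.
1. N lies on line SV with SN:NV = 4:1 ⇒ N = (0, 1/5)
2. Q is the centroid of triangle NAV ⇒ Q = (1/3, 1/15)
line SQ meets AV at J = (5/14, 0)
Q = S + t·(J−S) with t = 14/15, so SQ:QJ = 14/15:1/15

SQ:QJ = 14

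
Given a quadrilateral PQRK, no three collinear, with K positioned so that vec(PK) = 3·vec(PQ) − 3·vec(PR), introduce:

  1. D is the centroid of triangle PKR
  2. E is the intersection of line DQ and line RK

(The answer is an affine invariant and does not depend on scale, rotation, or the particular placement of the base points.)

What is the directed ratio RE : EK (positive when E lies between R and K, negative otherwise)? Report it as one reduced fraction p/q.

RE:EK = 1/2

Assign P = (0, 0), Q = (1, 0), R = (0, 1), K = (3, -3) — the answer is frame-independent, so this choice is without loss of generality.
1. D is the centroid of triangle PKR ⇒ D = (1, -2/3)
2. E is the intersection of line DQ and line RK ⇒ E = (1, -1/3)
E = R + t·(K−R) with t = 1/3, so RE:EK = t:(1−t) = 1/3:2/3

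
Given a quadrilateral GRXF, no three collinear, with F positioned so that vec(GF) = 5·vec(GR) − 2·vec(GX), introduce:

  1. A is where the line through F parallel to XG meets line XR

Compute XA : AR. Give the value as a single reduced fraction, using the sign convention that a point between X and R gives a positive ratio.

Assign G = (0, 0), R = (1, 0), X = (0, 1), F = (5, -2) — the answer is frame-independent, so this choice is without loss of generality.
1. A is where the line through F parallel to XG meets line XR ⇒ A = (5, -4)
A = X + t·(R−X) with t = 5, so XA:AR = t:(1−t) = 5:-4

XA:AR = -5/4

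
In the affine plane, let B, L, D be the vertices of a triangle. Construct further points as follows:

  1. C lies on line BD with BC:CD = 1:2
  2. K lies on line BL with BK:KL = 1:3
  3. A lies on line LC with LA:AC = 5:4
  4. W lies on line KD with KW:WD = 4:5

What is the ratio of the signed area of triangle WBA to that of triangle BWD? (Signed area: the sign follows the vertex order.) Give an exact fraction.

[WBA]:[BWD] = 167/135

Work in coordinates with B = (0, 0), L = (1, 0), D = (0, 1).
1. C lies on line BD with BC:CD = 1:2 ⇒ C = (0, 1/3)
2. K lies on line BL with BK:KL = 1:3 ⇒ K = (1/4, 0)
3. A lies on line LC with LA:AC = 5:4 ⇒ A = (4/9, 5/27)
4. W lies on line KD with KW:WD = 4:5 ⇒ W = (5/36, 4/9)
2·[WBA] = 167/972, 2·[BWD] = 5/36
[WBA]:[BWD] = 167/972:5/36 = 167/135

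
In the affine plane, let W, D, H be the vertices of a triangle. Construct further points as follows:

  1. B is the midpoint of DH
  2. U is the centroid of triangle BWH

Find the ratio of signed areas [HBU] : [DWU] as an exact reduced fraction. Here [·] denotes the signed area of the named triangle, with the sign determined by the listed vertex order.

[HBU]:[DWU] = 1/3

Choose coordinates W = (0, 0), D = (1, 0), H = (0, 1).
1. B is the midpoint of DH ⇒ B = (1/2, 1/2)
2. U is the centroid of triangle BWH ⇒ U = (1/6, 1/2)
2·[HBU] = -1/6, 2·[DWU] = -1/2
[HBU]:[DWU] = -1/6:-1/2 = 1/3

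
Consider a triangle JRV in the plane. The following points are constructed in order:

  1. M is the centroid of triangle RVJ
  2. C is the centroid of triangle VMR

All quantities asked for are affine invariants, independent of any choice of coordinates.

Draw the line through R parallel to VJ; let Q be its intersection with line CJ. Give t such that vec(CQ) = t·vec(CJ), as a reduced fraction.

Set J = (0, 0), R = (1, 0), V = (0, 1); any affine frame gives the same invariant.
1. M is the centroid of triangle RVJ ⇒ M = (1/3, 1/3)
2. C is the centroid of triangle VMR ⇒ C = (4/9, 4/9)
through R parallel to VJ: direction (0, -1); meets CJ at Q = (1, 1)
Q = C + t·(J−C) with t = -5/4

t = -5/4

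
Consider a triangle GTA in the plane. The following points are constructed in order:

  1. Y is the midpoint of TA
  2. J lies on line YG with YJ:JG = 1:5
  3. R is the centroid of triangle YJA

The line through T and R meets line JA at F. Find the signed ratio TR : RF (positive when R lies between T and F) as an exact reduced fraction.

Set G = (0, 0), T = (1, 0), A = (0, 1); any affine frame gives the same invariant.
1. Y is the midpoint of TA ⇒ Y = (1/2, 1/2)
2. J lies on line YG with YJ:JG = 1:5 ⇒ J = (5/12, 5/12)
3. R is the centroid of triangle YJA ⇒ R = (11/36, 23/36)
line TR meets JA at F = (1/6, 23/30)
R = T + t·(F−T) with t = 5/6, so TR:RF = 5/6:1/6

TR:RF = 5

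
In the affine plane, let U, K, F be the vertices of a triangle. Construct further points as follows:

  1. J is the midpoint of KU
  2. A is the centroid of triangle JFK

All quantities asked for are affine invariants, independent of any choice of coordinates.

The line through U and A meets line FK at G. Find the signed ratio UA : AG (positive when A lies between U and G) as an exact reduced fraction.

UA:AG = 5

Assign U = (0, 0), K = (1, 0), F = (0, 1) — the answer is frame-independent, so this choice is without loss of generality.
1. J is the midpoint of KU ⇒ J = (1/2, 0)
2. A is the centroid of triangle JFK ⇒ A = (1/2, 1/3)
line UA meets FK at G = (3/5, 2/5)
A = U + t·(G−U) with t = 5/6, so UA:AG = 5/6:1/6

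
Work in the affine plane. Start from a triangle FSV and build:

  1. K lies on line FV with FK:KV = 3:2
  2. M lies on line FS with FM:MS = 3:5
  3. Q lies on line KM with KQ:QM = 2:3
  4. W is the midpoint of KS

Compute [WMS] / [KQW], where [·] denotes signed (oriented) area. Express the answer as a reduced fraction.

[WMS]:[KQW] = 5/2

Set F = (0, 0), S = (1, 0), V = (0, 1); any affine frame gives the same invariant.
1. K lies on line FV with FK:KV = 3:2 ⇒ K = (0, 3/5)
2. M lies on line FS with FM:MS = 3:5 ⇒ M = (3/8, 0)
3. Q lies on line KM with KQ:QM = 2:3 ⇒ Q = (3/20, 9/25)
4. W is the midpoint of KS ⇒ W = (1/2, 3/10)
2·[WMS] = 3/16, 2·[KQW] = 3/40
[WMS]:[KQW] = 3/16:3/40 = 5/2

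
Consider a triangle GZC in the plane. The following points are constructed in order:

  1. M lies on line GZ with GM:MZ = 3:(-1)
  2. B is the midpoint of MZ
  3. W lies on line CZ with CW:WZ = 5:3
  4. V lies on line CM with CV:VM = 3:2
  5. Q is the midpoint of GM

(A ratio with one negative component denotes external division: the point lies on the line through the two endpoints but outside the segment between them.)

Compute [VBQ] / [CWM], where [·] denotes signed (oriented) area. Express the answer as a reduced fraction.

Set G = (0, 0), Z = (1, 0), C = (0, 1); any affine frame gives the same invariant.
1. M lies on line GZ with GM:MZ = 3:(-1) ⇒ M = (3/2, 0)
2. B is the midpoint of MZ ⇒ B = (5/4, 0)
3. W lies on line CZ with CW:WZ = 5:3 ⇒ W = (5/8, 3/8)
4. V lies on line CM with CV:VM = 3:2 ⇒ V = (9/10, 2/5)
5. Q is the midpoint of GM ⇒ Q = (3/4, 0)
2·[VBQ] = -1/5, 2·[CWM] = 5/16
[VBQ]:[CWM] = -1/5:5/16 = -16/25

[VBQ]:[CWM] = -16/25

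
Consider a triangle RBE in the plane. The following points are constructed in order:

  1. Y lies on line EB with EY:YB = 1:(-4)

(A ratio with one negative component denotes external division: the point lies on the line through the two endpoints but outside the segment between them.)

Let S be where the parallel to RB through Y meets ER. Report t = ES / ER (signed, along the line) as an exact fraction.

Choose coordinates R = (0, 0), B = (1, 0), E = (0, 1).
1. Y lies on line EB with EY:YB = 1:(-4) ⇒ Y = (-1/3, 4/3)
through Y parallel to RB: direction (1, 0); meets ER at S = (0, 4/3)
S = E + t·(R−E) with t = -1/3

t = -1/3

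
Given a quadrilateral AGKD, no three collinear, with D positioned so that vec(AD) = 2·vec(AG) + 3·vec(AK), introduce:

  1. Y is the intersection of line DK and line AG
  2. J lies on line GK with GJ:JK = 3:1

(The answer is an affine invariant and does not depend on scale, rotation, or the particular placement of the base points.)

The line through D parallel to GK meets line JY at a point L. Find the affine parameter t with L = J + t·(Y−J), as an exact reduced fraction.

Assign A = (0, 0), G = (1, 0), K = (0, 1), D = (2, 3) — the answer is frame-independent, so this choice is without loss of generality.
1. Y is the intersection of line DK and line AG ⇒ Y = (-1, 0)
2. J lies on line GK with GJ:JK = 3:1 ⇒ J = (1/4, 3/4)
through D parallel to GK: direction (-1, 1); meets JY at L = (11/4, 9/4)
L = J + t·(Y−J) with t = -2

t = -2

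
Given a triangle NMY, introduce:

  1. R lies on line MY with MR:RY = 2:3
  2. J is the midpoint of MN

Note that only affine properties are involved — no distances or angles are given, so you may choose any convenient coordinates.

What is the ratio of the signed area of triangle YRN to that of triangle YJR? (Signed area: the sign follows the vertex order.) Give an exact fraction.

Work in coordinates with N = (0, 0), M = (1, 0), Y = (0, 1).
1. R lies on line MY with MR:RY = 2:3 ⇒ R = (3/5, 2/5)
2. J is the midpoint of MN ⇒ J = (1/2, 0)
2·[YRN] = -3/5, 2·[YJR] = 3/10
[YRN]:[YJR] = -3/5:3/10 = -2

[YRN]:[YJR] = -2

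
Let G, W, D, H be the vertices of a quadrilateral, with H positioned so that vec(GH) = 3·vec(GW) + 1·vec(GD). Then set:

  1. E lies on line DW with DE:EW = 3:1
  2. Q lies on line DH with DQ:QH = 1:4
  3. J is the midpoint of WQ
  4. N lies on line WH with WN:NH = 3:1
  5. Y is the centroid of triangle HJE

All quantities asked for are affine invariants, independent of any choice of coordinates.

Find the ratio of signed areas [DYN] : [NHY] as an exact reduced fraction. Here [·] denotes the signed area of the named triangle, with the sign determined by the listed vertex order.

Set G = (0, 0), W = (1, 0), D = (0, 1), H = (3, 1); any affine frame gives the same invariant.
1. E lies on line DW with DE:EW = 3:1 ⇒ E = (3/4, 1/4)
2. Q lies on line DH with DQ:QH = 1:4 ⇒ Q = (3/5, 1)
3. J is the midpoint of WQ ⇒ J = (4/5, 1/2)
4. N lies on line WH with WN:NH = 3:1 ⇒ N = (5/2, 3/4)
5. Y is the centroid of triangle HJE ⇒ Y = (91/60, 7/12)
2·[DYN] = 53/80, 2·[NHY] = 13/80
[DYN]:[NHY] = 53/80:13/80 = 53/13

[DYN]:[NHY] = 53/13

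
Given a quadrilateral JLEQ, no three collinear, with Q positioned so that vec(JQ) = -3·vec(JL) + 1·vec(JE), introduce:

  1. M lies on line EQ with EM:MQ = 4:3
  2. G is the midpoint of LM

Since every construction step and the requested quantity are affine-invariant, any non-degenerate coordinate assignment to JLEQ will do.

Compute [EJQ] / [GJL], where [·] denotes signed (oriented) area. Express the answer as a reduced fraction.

[EJQ]:[GJL] = -6

Assign J = (0, 0), L = (1, 0), E = (0, 1), Q = (-3, 1) — the answer is frame-independent, so this choice is without loss of generality.
1. M lies on line EQ with EM:MQ = 4:3 ⇒ M = (-12/7, 1)
2. G is the midpoint of LM ⇒ G = (-5/14, 1/2)
2·[EJQ] = -3, 2·[GJL] = 1/2
[EJQ]:[GJL] = -3:1/2 = -6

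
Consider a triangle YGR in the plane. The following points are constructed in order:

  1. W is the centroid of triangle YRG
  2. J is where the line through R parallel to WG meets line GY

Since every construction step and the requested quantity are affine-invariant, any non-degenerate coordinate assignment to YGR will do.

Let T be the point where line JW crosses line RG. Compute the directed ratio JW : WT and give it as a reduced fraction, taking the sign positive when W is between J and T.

Choose coordinates Y = (0, 0), G = (1, 0), R = (0, 1).
1. W is the centroid of triangle YRG ⇒ W = (1/3, 1/3)
2. J is where the line through R parallel to WG meets line GY ⇒ J = (2, 0)
line JW meets RG at T = (3/4, 1/4)
W = J + t·(T−J) with t = 4/3, so JW:WT = 4/3:-1/3

JW:WT = -4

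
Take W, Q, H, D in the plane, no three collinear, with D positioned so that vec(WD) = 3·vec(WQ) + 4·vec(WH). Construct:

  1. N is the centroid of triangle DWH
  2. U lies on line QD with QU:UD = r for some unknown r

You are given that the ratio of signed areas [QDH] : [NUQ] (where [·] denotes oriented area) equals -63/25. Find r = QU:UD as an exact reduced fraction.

Work in coordinates with W = (0, 0), Q = (1, 0), H = (0, 1), D = (3, 4).
1. N is the centroid of triangle DWH ⇒ N = (1, 5/3)
2. With QU:UD = r, write λ = r/(r+1) so U = Q + λ·(D−Q); U is affine-linear in λ
Every point depending on U is an affine combination of U and λ-independent points, so each such coordinate is linear in λ; the λ² term in each signed area is a multiple of (D−Q)×(D−Q) = 0, so 2·[QDH] and 2·[NUQ] are each linear in λ. Evaluating at λ=0 and λ=1:
  2·[QDH] = 6,   2·[NUQ] = -10/3·λ
So [QDH]:[NUQ] = (6) / (-10/3·λ). Setting this equal to -63/25:
  6 = -63/25·(-10/3·λ)  ⇒  λ = 5/7
Then r = λ/(1−λ) = (5/7)/(2/7) = 5/2. Check: with r = 5/2, U = (17/7, 20/7) and [QDH]:[NUQ] = -63/25 as required.

r = 5/2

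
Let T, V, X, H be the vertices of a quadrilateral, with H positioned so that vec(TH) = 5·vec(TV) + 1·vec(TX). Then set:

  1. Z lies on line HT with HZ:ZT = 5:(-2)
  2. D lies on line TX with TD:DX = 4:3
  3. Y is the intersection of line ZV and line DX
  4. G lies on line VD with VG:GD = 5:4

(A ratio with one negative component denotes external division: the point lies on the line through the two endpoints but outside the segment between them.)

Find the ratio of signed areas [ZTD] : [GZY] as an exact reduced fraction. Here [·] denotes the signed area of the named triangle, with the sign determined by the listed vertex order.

Work in coordinates with T = (0, 0), V = (1, 0), X = (0, 1), H = (5, 1).
1. Z lies on line HT with HZ:ZT = 5:(-2) ⇒ Z = (-10/3, -2/3)
2. D lies on line TX with TD:DX = 4:3 ⇒ D = (0, 4/7)
3. Y is the intersection of line ZV and line DX ⇒ Y = (0, -2/13)
4. G lies on line VD with VG:GD = 5:4 ⇒ G = (4/9, 20/63)
2·[ZTD] = 40/21, 2·[GZY] = 1100/819
[ZTD]:[GZY] = 40/21:1100/819 = 78/55

[ZTD]:[GZY] = 78/55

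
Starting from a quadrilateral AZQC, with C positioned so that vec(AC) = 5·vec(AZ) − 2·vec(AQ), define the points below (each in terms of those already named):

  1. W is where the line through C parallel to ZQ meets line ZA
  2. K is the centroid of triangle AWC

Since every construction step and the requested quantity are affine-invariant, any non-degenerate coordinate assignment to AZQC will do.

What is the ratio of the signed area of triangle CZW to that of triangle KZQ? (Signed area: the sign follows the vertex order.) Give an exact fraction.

Set A = (0, 0), Z = (1, 0), Q = (0, 1), C = (5, -2); any affine frame gives the same invariant.
1. W is where the line through C parallel to ZQ meets line ZA ⇒ W = (3, 0)
2. K is the centroid of triangle AWC ⇒ K = (8/3, -2/3)
2·[CZW] = -4, 2·[KZQ] = -1
[CZW]:[KZQ] = -4:-1 = 4

[CZW]:[KZQ] = 4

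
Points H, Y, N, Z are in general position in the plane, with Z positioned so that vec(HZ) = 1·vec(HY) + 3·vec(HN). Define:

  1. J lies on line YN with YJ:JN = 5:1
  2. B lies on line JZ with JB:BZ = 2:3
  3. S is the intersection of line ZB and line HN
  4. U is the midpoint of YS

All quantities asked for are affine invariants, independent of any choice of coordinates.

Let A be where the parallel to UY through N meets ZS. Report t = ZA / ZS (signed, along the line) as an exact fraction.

t = 4/5

Assign H = (0, 0), Y = (1, 0), N = (0, 1), Z = (1, 3) — the answer is frame-independent, so this choice is without loss of generality.
1. J lies on line YN with YJ:JN = 5:1 ⇒ J = (1/6, 5/6)
2. B lies on line JZ with JB:BZ = 2:3 ⇒ B = (1/2, 17/10)
3. S is the intersection of line ZB and line HN ⇒ S = (0, 2/5)
4. U is the midpoint of YS ⇒ U = (1/2, 1/5)
through N parallel to UY: direction (1/2, -1/5); meets ZS at A = (1/5, 23/25)
A = Z + t·(S−Z) with t = 4/5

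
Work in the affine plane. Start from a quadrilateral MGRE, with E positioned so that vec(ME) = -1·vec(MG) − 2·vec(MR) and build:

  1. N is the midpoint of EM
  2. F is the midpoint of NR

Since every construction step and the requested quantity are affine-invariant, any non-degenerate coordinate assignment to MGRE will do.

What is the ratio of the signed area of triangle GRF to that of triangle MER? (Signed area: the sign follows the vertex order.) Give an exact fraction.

[GRF]:[MER] = -5/4

Set M = (0, 0), G = (1, 0), R = (0, 1), E = (-1, -2); any affine frame gives the same invariant.
1. N is the midpoint of EM ⇒ N = (-1/2, -1)
2. F is the midpoint of NR ⇒ F = (-1/4, 0)
2·[GRF] = 5/4, 2·[MER] = -1
[GRF]:[MER] = 5/4:-1 = -5/4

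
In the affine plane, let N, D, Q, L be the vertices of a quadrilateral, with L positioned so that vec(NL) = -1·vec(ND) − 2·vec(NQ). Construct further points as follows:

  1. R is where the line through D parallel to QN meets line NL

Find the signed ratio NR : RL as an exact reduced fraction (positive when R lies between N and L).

Assign N = (0, 0), D = (1, 0), Q = (0, 1), L = (-1, -2) — the answer is frame-independent, so this choice is without loss of generality.
1. R is where the line through D parallel to QN meets line NL ⇒ R = (1, 2)
R = N + t·(L−N) with t = -1, so NR:RL = t:(1−t) = -1:2

NR:RL = -1/2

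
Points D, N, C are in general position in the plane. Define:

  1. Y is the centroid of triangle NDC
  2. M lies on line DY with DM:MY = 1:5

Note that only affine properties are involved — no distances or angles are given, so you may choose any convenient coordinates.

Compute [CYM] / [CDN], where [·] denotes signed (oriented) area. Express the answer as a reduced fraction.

[CYM]:[CDN] = -5/18

Choose coordinates D = (0, 0), N = (1, 0), C = (0, 1).
1. Y is the centroid of triangle NDC ⇒ Y = (1/3, 1/3)
2. M lies on line DY with DM:MY = 1:5 ⇒ M = (1/18, 1/18)
2·[CYM] = -5/18, 2·[CDN] = 1
[CYM]:[CDN] = -5/18:1 = -5/18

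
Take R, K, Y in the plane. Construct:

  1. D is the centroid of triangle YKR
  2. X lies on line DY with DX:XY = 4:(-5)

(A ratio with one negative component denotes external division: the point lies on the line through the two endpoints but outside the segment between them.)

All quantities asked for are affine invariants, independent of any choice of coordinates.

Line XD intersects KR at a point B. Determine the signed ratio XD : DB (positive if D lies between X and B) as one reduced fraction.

XD:DB = -8

Set R = (0, 0), K = (1, 0), Y = (0, 1); any affine frame gives the same invariant.
1. D is the centroid of triangle YKR ⇒ D = (1/3, 1/3)
2. X lies on line DY with DX:XY = 4:(-5) ⇒ X = (5/3, -7/3)
line XD meets KR at B = (1/2, 0)
D = X + t·(B−X) with t = 8/7, so XD:DB = 8/7:-1/7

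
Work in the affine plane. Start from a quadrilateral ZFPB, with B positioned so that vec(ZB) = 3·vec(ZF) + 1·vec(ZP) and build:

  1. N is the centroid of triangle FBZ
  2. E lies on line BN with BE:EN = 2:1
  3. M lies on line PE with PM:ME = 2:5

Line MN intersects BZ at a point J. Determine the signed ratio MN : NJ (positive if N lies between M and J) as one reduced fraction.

MN:NJ = -152/21

Work in coordinates with Z = (0, 0), F = (1, 0), P = (0, 1), B = (3, 1).
1. N is the centroid of triangle FBZ ⇒ N = (4/3, 1/3)
2. E lies on line BN with BE:EN = 2:1 ⇒ E = (17/9, 5/9)
3. M lies on line PE with PM:ME = 2:5 ⇒ M = (34/63, 55/63)
line MN meets BZ at J = (93/76, 31/76)
N = M + t·(J−M) with t = 152/131, so MN:NJ = 152/131:-21/131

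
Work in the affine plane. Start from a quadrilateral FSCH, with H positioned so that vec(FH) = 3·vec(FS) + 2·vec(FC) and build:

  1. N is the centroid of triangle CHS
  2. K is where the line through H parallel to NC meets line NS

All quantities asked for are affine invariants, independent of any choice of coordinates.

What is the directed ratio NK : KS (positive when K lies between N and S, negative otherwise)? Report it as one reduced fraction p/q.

Assign F = (0, 0), S = (1, 0), C = (0, 1), H = (3, 2) — the answer is frame-independent, so this choice is without loss of generality.
1. N is the centroid of triangle CHS ⇒ N = (4/3, 1)
2. K is where the line through H parallel to NC meets line NS ⇒ K = (5/3, 2)
K = N + t·(S−N) with t = -1, so NK:KS = t:(1−t) = -1:2

NK:KS = -1/2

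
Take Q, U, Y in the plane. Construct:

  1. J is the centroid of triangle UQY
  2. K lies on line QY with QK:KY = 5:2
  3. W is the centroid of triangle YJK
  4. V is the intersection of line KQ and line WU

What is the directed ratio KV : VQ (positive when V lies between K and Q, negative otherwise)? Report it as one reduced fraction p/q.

Set Q = (0, 0), U = (1, 0), Y = (0, 1); any affine frame gives the same invariant.
1. J is the centroid of triangle UQY ⇒ J = (1/3, 1/3)
2. K lies on line QY with QK:KY = 5:2 ⇒ K = (0, 5/7)
3. W is the centroid of triangle YJK ⇒ W = (1/9, 43/63)
4. V is the intersection of line KQ and line WU ⇒ V = (0, 43/56)
V = K + t·(Q−K) with t = -3/40, so KV:VQ = t:(1−t) = -3/40:43/40

KV:VQ = -3/43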